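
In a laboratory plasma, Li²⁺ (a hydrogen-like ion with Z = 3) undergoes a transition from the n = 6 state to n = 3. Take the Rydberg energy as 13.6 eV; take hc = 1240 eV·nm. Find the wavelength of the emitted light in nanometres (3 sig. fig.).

For Z = 3 the level energies scale as Z², so the effective Rydberg energy is 13.6 × 9 = 122.4 eV.
ΔE = 122.4 × (1/3² − 1/6²) = 122.4 × 0.08333 = 10.20 eV.
λ = hc/ΔE = 1240 / 10.20 = 122 nm.

122 nm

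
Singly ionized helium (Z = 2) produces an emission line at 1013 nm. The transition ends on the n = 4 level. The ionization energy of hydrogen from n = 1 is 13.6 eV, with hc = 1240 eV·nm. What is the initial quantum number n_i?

The photon energy is ΔE = hc/λ = 1240 / 1013 = 1.224 eV.
With Z = 2, ΔE = 54.40 × (1/n_f² − 1/n_i²), so 1/n_f² − 1/n_i² = 0.02250.
With n_f = 4: 1/n_i² = 1/16 − 0.02250 = 0.04000, so n_i ≈ 5.00.

n_i = 5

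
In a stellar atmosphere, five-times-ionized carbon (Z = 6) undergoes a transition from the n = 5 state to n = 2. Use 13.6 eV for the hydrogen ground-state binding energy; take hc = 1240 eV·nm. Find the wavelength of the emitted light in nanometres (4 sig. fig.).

For Z = 6 the level energies scale as Z², so the effective Rydberg energy is 13.6 × 36 = 489.6 eV.
ΔE = 489.6 × (1/2² − 1/5²) = 489.6 × 0.2100 = 102.8 eV.
λ = hc/ΔE = 1240 / 102.8 = 12.06 nm.

12.06 nm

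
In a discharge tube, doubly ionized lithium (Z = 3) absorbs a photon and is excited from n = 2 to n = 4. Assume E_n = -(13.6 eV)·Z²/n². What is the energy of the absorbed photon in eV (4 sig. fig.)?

22.95 eV

The Bohr energies scale as Z², so for Z = 3: E_n = −122.4/n² eV.
E_4 = −122.4/16 = −7.650 eV and E_2 = −122.4/4 = −30.60 eV.
The photon energy is |E_4 − E_2| = 22.95 eV.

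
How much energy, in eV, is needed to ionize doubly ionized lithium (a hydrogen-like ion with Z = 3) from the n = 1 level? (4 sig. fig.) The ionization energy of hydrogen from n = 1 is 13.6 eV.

122.4 eV

E_n = −13.6 Z²/n² = −122.4/n² eV for Z = 3.
E_1 = −122.4/1 = −122.4 eV, so ionization (to E = 0) requires 122.4 eV.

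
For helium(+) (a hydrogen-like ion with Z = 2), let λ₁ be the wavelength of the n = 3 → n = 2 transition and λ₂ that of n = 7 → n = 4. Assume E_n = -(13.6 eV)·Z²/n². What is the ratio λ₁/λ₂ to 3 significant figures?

λ ∝ 1/ΔE ∝ 1/(1/n_f² − 1/n_i²), and the Z² and hc factors cancel in the ratio.
λ₁/λ₂ = (1/4² − 1/7²)/(1/2² − 1/3²) = 0.04209/0.1389 = 0.303.

0.303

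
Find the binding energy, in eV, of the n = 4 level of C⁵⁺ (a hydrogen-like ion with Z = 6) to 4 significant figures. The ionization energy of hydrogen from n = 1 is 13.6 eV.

E_n = −13.6 Z²/n² = −489.6/n² eV for Z = 6.
E_4 = −489.6/16 = −30.60 eV, so ionization (to E = 0) requires 30.60 eV.

30.60 eV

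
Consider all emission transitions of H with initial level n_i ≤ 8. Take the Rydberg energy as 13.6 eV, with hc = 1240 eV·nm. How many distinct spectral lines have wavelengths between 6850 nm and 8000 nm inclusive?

Enumerate all n_i → n_f pairs with 1 ≤ n_f < n_i ≤ 8 and compute λ = 1240 / [13.6·1·(1/n_f² − 1/n_i²)].
Lines falling in [6850, 8000] nm: 6→5 (7460 nm), 8→6 (7503 nm).

2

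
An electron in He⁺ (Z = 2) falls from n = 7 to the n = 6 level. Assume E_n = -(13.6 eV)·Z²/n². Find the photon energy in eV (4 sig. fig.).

The Bohr energies scale as Z², so for Z = 2: E_n = −54.40/n² eV.
E_7 = −54.40/49 = −1.110 eV and E_6 = −54.40/36 = −1.511 eV.
The photon energy is |E_7 − E_6| = 0.4009 eV.

0.4009 eV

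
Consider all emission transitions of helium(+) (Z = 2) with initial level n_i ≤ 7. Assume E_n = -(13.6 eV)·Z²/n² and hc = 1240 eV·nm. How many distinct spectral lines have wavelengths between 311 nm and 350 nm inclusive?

Enumerate all n_i → n_f pairs with 1 ≤ n_f < n_i ≤ 7 and compute λ = 1240 / [13.6·4·(1/n_f² − 1/n_i²)].
Lines falling in [311, 350] nm: 5→3 (320.5 nm).

1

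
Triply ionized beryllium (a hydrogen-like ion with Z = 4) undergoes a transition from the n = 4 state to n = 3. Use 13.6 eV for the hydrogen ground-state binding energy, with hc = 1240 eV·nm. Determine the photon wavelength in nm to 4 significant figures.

For Z = 4 the level energies scale as Z², so the effective Rydberg energy is 13.6 × 16 = 217.6 eV.
ΔE = 217.6 × (1/3² − 1/4²) = 217.6 × 0.04861 = 10.58 eV.
λ = hc/ΔE = 1240 / 10.58 = 117.2 nm.

117.2 nm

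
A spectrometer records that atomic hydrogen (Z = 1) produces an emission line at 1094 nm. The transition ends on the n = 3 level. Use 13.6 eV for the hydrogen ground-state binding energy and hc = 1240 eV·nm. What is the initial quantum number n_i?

n_i = 6

The photon energy is ΔE = hc/λ = 1240 / 1094 = 1.133 eV.
With Z = 1, ΔE = 13.60 × (1/n_f² − 1/n_i²), so 1/n_f² − 1/n_i² = 0.08334.
With n_f = 3: 1/n_i² = 1/9 − 0.08334 = 0.02777, so n_i ≈ 6.00.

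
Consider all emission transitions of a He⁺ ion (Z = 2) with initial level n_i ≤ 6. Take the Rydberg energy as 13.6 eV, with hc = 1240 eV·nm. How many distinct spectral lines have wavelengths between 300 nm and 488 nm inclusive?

2

Enumerate all n_i → n_f pairs with 1 ≤ n_f < n_i ≤ 6 and compute λ = 1240 / [13.6·4·(1/n_f² − 1/n_i²)].
Lines falling in [300, 488] nm: 5→3 (320.5 nm), 4→3 (468.9 nm).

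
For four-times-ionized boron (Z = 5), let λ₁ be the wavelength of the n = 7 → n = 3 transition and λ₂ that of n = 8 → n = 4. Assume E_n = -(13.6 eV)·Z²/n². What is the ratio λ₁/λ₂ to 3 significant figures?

λ ∝ 1/ΔE ∝ 1/(1/n_f² − 1/n_i²), and the Z² and hc factors cancel in the ratio.
λ₁/λ₂ = (1/4² − 1/8²)/(1/3² − 1/7²) = 0.04688/0.09070 = 0.517.

0.517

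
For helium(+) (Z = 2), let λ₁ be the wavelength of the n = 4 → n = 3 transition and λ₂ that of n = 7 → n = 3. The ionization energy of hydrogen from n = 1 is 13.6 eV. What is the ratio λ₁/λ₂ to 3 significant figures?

λ ∝ 1/ΔE ∝ 1/(1/n_f² − 1/n_i²), and the Z² and hc factors cancel in the ratio.
λ₁/λ₂ = (1/3² − 1/7²)/(1/3² − 1/4²) = 0.09070/0.04861 = 1.87.

1.87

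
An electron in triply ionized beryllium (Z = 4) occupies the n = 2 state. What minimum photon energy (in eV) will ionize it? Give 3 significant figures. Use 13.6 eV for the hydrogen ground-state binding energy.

54.4 eV

E_n = −13.6 Z²/n² = −217.6/n² eV for Z = 4.
E_2 = −217.6/4 = −54.4 eV, so ionization (to E = 0) requires 54.4 eV.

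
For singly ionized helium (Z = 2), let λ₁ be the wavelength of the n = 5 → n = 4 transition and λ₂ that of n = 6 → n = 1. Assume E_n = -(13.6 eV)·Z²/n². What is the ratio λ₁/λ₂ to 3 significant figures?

43.2

λ ∝ 1/ΔE ∝ 1/(1/n_f² − 1/n_i²), and the Z² and hc factors cancel in the ratio.
λ₁/λ₂ = (1/1² − 1/6²)/(1/4² − 1/5²) = 0.9722/0.02250 = 43.2.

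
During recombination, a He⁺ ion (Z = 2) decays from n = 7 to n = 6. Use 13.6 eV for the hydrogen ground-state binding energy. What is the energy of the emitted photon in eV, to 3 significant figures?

0.401 eV

The Bohr energies scale as Z², so for Z = 2: E_n = −54.40/n² eV.
E_7 = −54.40/49 = −1.110 eV and E_6 = −54.40/36 = −1.511 eV.
The photon energy is |E_7 − E_6| = 0.401 eV.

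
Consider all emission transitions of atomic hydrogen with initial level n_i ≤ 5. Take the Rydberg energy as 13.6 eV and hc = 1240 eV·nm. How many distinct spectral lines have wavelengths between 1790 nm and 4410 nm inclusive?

Enumerate all n_i → n_f pairs with 1 ≤ n_f < n_i ≤ 5 and compute λ = 1240 / [13.6·1·(1/n_f² − 1/n_i²)].
Lines falling in [1790, 4410] nm: 4→3 (1876 nm), 5→4 (4052 nm).

2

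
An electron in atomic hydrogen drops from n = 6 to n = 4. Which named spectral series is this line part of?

Brackett

The series is set by the lower level: n_f = 4 is the Brackett series.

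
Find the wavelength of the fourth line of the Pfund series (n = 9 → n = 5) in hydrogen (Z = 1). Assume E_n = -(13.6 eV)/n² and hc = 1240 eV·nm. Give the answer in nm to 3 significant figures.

The Pfund series terminates on n_f = 5; the fourth line has n_i = 5+4 = 9.
ΔE = 13.60 × (1/5² − 1/9²) = 0.3761 eV.
λ = 1240 / 0.3761 = 3300 nm.

3300 nm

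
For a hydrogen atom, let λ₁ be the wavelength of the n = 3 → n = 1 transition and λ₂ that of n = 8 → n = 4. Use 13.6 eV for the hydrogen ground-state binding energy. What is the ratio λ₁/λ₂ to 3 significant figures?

0.0527

λ ∝ 1/ΔE ∝ 1/(1/n_f² − 1/n_i²), and the Z² and hc factors cancel in the ratio.
λ₁/λ₂ = (1/4² − 1/8²)/(1/1² − 1/3²) = 0.04688/0.8889 = 0.0527.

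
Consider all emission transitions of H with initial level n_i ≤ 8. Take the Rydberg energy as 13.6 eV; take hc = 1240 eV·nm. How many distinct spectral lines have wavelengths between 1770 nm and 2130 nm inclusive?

Enumerate all n_i → n_f pairs with 1 ≤ n_f < n_i ≤ 8 and compute λ = 1240 / [13.6·1·(1/n_f² − 1/n_i²)].
Lines falling in [1770, 2130] nm: 4→3 (1876 nm), 8→4 (1945 nm).

2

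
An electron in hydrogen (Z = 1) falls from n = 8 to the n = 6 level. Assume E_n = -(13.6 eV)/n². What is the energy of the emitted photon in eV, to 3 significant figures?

0.165 eV

E_8 = −13.60/64 = −0.2125 eV and E_6 = −13.60/36 = −0.3778 eV.
The photon energy is |E_8 − E_6| = 0.165 eV.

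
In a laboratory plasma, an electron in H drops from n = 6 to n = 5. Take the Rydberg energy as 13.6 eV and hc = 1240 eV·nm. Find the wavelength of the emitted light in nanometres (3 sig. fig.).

ΔE = 13.60 × (1/5² − 1/6²) = 13.60 × 0.01222 = 0.1662 eV.
λ = hc/ΔE = 1240 / 0.1662 = 7460 nm.
This line belongs to the Pfund series.

7460 nm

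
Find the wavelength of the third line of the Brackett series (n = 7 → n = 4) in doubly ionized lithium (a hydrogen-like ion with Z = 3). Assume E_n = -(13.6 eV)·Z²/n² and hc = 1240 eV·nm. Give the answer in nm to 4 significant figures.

240.7 nm

The Brackett series terminates on n_f = 4; the third line has n_i = 4+3 = 7.
ΔE = 122.4 × (1/4² − 1/7²) = 5.152 eV.
λ = 1240 / 5.152 = 240.7 nm.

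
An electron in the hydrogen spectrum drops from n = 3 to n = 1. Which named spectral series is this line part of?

The series is set by the lower level: n_f = 1 is the Lyman series.

Lyman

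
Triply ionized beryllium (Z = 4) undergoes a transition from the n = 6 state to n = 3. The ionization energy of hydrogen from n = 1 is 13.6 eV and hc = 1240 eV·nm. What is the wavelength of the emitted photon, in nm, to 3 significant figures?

For Z = 4 the level energies scale as Z², so the effective Rydberg energy is 13.6 × 16 = 217.6 eV.
ΔE = 217.6 × (1/3² − 1/6²) = 217.6 × 0.08333 = 18.13 eV.
λ = hc/ΔE = 1240 / 18.13 = 68.4 nm.

68.4 nm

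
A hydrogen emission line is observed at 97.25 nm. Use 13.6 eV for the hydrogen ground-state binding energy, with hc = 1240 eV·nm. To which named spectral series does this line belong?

ΔE = 1240/97.25 = 12.75 eV.
This matches 13.6 × (1/1² − 1/4²), so n_f = 1: the Lyman series.

Lyman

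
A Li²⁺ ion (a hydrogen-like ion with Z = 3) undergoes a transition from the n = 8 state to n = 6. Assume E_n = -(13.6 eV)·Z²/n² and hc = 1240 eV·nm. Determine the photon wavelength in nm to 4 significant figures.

For Z = 3 the level energies scale as Z², so the effective Rydberg energy is 13.6 × 9 = 122.4 eV.
ΔE = 122.4 × (1/6² − 1/8²) = 122.4 × 0.01215 = 1.488 eV.
λ = hc/ΔE = 1240 / 1.488 = 833.6 nm.

833.6 nm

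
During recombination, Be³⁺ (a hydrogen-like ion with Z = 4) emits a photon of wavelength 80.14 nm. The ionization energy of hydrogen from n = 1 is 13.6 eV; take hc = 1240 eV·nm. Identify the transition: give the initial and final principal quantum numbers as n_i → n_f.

The photon energy is ΔE = hc/λ = 1240 / 80.14 = 15.47 eV.
With Z = 4, ΔE = 217.6 × (1/n_f² − 1/n_i²), so 1/n_f² − 1/n_i² = 0.07111.
Trying n_f = 3 gives 1/n_i² = 0.04000, i.e. n_i ≈ 5; this pair matches.

n_i = 5, n_f = 3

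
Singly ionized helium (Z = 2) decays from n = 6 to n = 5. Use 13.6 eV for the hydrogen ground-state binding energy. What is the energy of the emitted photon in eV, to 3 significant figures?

The Bohr energies scale as Z², so for Z = 2: E_n = −54.40/n² eV.
E_6 = −54.40/36 = −1.511 eV and E_5 = −54.40/25 = −2.176 eV.
The photon energy is |E_6 − E_5| = 0.665 eV.

0.665 eV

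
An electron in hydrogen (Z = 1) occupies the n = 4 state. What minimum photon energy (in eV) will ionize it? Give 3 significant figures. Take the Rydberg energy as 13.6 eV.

0.850 eV

E_4 = −13.60/16 = −0.850 eV, so ionization (to E = 0) requires 0.850 eV.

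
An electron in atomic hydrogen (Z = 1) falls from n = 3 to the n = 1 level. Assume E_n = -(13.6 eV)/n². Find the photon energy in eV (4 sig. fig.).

12.09 eV

E_3 = −13.60/9 = −1.511 eV and E_1 = −13.60/1 = −13.60 eV.
The photon energy is |E_3 − E_1| = 12.09 eV.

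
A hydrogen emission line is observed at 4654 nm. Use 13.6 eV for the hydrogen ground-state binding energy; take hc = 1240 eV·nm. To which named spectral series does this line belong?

ΔE = 1240/4654 = 0.2664 eV.
This matches 13.6 × (1/5² − 1/7²), so n_f = 5: the Pfund series.

Pfund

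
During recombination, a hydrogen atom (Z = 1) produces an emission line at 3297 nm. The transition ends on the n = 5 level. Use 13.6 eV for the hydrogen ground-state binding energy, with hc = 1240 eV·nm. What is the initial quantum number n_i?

The photon energy is ΔE = hc/λ = 1240 / 3297 = 0.3761 eV.
With Z = 1, ΔE = 13.60 × (1/n_f² − 1/n_i²), so 1/n_f² − 1/n_i² = 0.02765.
With n_f = 5: 1/n_i² = 1/25 − 0.02765 = 0.01235, so n_i ≈ 9.00.

n_i = 9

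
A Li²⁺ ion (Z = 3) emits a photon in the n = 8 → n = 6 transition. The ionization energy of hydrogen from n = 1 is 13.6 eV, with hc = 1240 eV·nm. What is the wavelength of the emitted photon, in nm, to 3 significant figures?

For Z = 3 the level energies scale as Z², so the effective Rydberg energy is 13.6 × 9 = 122.4 eV.
ΔE = 122.4 × (1/6² − 1/8²) = 122.4 × 0.01215 = 1.488 eV.
λ = hc/ΔE = 1240 / 1.488 = 834 nm.

834 nm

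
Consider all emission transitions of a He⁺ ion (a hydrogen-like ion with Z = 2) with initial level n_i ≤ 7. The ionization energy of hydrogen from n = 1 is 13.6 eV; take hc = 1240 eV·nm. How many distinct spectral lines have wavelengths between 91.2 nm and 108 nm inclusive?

2

Enumerate all n_i → n_f pairs with 1 ≤ n_f < n_i ≤ 7 and compute λ = 1240 / [13.6·4·(1/n_f² − 1/n_i²)].
Lines falling in [91.2, 108] nm: 7→2 (99.28 nm), 6→2 (102.6 nm).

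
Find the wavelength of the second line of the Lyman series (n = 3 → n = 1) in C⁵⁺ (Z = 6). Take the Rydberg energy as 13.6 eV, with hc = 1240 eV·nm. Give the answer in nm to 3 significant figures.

The Lyman series terminates on n_f = 1; the second line has n_i = 1+2 = 3.
ΔE = 489.6 × (1/1² − 1/3²) = 435.2 eV.
λ = 1240 / 435.2 = 2.85 nm.

2.85 nm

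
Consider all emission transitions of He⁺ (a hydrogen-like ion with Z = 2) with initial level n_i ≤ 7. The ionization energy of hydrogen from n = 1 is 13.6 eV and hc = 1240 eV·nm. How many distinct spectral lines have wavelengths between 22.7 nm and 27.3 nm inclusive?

Enumerate all n_i → n_f pairs with 1 ≤ n_f < n_i ≤ 7 and compute λ = 1240 / [13.6·4·(1/n_f² − 1/n_i²)].
Lines falling in [22.7, 27.3] nm: 7→1 (23.27 nm), 6→1 (23.45 nm), 5→1 (23.74 nm), 4→1 (24.31 nm), 3→1 (25.64 nm).

5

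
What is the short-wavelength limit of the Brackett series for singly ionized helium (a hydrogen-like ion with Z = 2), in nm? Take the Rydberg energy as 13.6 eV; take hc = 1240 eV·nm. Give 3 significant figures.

The Brackett series has lower level n_f = 4; the series limit corresponds to n_i → ∞.
ΔE_max = 13.6 × 4 / 4² = 3.400 eV.
λ_min = 1240 / 3.400 = 365 nm.

365 nm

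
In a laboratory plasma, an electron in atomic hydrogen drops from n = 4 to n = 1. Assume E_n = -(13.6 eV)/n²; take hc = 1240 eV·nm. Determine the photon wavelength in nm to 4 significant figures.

ΔE = 13.60 × (1/1² − 1/4²) = 13.60 × 0.9375 = 12.75 eV.
λ = hc/ΔE = 1240 / 12.75 = 97.25 nm.
This line belongs to the Lyman series.

97.25 nm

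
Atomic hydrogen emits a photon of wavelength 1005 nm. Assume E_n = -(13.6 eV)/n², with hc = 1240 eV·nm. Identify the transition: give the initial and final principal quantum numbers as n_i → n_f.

n_i = 7, n_f = 3

The photon energy is ΔE = hc/λ = 1240 / 1005 = 1.234 eV.
With Z = 1, ΔE = 13.60 × (1/n_f² − 1/n_i²), so 1/n_f² − 1/n_i² = 0.09072.
Trying n_f = 3 gives 1/n_i² = 0.02039, i.e. n_i ≈ 7; this pair matches.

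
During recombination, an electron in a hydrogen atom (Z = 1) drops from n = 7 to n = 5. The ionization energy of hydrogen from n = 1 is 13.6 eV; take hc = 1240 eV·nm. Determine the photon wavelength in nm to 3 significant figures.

ΔE = 13.60 × (1/5² − 1/7²) = 13.60 × 0.01959 = 0.2664 eV.
λ = hc/ΔE = 1240 / 0.2664 = 4650 nm.
This line belongs to the Pfund series.

4650 nm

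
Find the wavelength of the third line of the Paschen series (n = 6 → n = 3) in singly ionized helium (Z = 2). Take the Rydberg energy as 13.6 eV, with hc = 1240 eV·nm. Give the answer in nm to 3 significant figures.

274 nm

The Paschen series terminates on n_f = 3; the third line has n_i = 3+3 = 6.
ΔE = 54.40 × (1/3² − 1/6²) = 4.533 eV.
λ = 1240 / 4.533 = 274 nm.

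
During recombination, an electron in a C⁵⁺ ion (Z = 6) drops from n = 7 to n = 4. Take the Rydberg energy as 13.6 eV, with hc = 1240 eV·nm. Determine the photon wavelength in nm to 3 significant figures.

60.2 nm

For Z = 6 the level energies scale as Z², so the effective Rydberg energy is 13.6 × 36 = 489.6 eV.
ΔE = 489.6 × (1/4² − 1/7²) = 489.6 × 0.04209 = 20.61 eV.
λ = hc/ΔE = 1240 / 20.61 = 60.2 nm.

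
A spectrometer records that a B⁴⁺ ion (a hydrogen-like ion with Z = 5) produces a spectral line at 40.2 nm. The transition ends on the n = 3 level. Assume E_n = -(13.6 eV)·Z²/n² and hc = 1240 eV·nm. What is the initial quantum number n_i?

n_i = 7

The photon energy is ΔE = hc/λ = 1240 / 40.2 = 30.85 eV.
With Z = 5, ΔE = 340.0 × (1/n_f² − 1/n_i²), so 1/n_f² − 1/n_i² = 0.09072.
With n_f = 3: 1/n_i² = 1/9 − 0.09072 = 0.02039, so n_i ≈ 7.00.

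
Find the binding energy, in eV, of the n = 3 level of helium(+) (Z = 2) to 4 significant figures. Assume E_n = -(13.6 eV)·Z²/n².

E_n = −13.6 Z²/n² = −54.40/n² eV for Z = 2.
E_3 = −54.40/9 = −6.044 eV, so ionization (to E = 0) requires 6.044 eV.

6.044 eV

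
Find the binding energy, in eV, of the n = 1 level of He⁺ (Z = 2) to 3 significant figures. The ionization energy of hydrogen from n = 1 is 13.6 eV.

54.4 eV

E_n = −13.6 Z²/n² = −54.40/n² eV for Z = 2.
E_1 = −54.40/1 = −54.4 eV, so ionization (to E = 0) requires 54.4 eV.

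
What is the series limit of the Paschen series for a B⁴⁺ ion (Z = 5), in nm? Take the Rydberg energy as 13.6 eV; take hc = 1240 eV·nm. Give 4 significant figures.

32.82 nm

The Paschen series has lower level n_f = 3; the series limit corresponds to n_i → ∞.
ΔE_max = 13.6 × 25 / 3² = 37.78 eV.
λ_min = 1240 / 37.78 = 32.82 nm.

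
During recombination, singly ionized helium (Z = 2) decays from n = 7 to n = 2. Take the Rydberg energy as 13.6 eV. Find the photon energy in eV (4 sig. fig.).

12.49 eV

The Bohr energies scale as Z², so for Z = 2: E_n = −54.40/n² eV.
E_7 = −54.40/49 = −1.110 eV and E_2 = −54.40/4 = −13.60 eV.
The photon energy is |E_7 − E_2| = 12.49 eV.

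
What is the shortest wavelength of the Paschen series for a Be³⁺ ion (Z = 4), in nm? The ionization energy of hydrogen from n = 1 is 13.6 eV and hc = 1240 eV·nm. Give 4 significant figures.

The Paschen series has lower level n_f = 3; the series limit corresponds to n_i → ∞.
ΔE_max = 13.6 × 16 / 3² = 24.18 eV.
λ_min = 1240 / 24.18 = 51.29 nm.

51.29 nm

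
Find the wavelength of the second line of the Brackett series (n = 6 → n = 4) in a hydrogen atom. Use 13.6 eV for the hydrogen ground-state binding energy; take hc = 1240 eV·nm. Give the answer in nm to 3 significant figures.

The Brackett series terminates on n_f = 4; the second line has n_i = 4+2 = 6.
ΔE = 13.60 × (1/4² − 1/6²) = 0.4722 eV.
λ = 1240 / 0.4722 = 2630 nm.

2630 nm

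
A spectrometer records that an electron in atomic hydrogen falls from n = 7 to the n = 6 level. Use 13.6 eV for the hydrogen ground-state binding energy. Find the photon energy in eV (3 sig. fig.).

0.100 eV

E_7 = −13.60/49 = −0.2776 eV and E_6 = −13.60/36 = −0.3778 eV.
The photon energy is |E_7 − E_6| = 0.100 eV.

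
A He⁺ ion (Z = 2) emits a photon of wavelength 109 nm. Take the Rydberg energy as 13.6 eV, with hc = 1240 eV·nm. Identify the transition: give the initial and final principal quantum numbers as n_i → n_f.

n_i = 5, n_f = 2

The photon energy is ΔE = hc/λ = 1240 / 109 = 11.38 eV.
With Z = 2, ΔE = 54.40 × (1/n_f² − 1/n_i²), so 1/n_f² − 1/n_i² = 0.2091.
Trying n_f = 2 gives 1/n_i² = 0.04088, i.e. n_i ≈ 5; this pair matches.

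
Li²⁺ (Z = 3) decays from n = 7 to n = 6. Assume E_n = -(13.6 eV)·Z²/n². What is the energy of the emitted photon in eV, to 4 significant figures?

0.9020 eV

The Bohr energies scale as Z², so for Z = 3: E_n = −122.4/n² eV.
E_7 = −122.4/49 = −2.498 eV and E_6 = −122.4/36 = −3.400 eV.
The photon energy is |E_7 − E_6| = 0.9020 eV.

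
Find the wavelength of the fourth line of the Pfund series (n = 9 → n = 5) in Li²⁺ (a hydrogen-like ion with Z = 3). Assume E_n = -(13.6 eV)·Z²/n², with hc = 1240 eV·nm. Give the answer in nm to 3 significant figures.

366 nm

The Pfund series terminates on n_f = 5; the fourth line has n_i = 5+4 = 9.
ΔE = 122.4 × (1/5² − 1/9²) = 3.385 eV.
λ = 1240 / 3.385 = 366 nm.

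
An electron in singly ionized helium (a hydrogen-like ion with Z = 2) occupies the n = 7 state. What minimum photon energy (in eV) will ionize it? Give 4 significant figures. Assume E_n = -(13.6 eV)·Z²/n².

1.110 eV

E_n = −13.6 Z²/n² = −54.40/n² eV for Z = 2.
E_7 = −54.40/49 = −1.110 eV, so ionization (to E = 0) requires 1.110 eV.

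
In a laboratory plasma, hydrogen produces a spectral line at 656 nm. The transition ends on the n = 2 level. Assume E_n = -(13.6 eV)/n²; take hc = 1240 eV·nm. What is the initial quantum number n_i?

The photon energy is ΔE = hc/λ = 1240 / 656 = 1.890 eV.
With Z = 1, ΔE = 13.60 × (1/n_f² − 1/n_i²), so 1/n_f² − 1/n_i² = 0.1390.
With n_f = 2: 1/n_i² = 1/4 − 0.1390 = 0.1110, so n_i ≈ 3.00.

n_i = 3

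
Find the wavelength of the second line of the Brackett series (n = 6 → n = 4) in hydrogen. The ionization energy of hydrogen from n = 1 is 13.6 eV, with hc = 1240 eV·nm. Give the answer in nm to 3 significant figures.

2630 nm

The Brackett series terminates on n_f = 4; the second line has n_i = 4+2 = 6.
ΔE = 13.60 × (1/4² − 1/6²) = 0.4722 eV.
λ = 1240 / 0.4722 = 2630 nm.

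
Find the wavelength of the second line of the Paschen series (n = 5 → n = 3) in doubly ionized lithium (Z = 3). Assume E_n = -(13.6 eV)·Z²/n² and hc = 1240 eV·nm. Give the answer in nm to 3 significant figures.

The Paschen series terminates on n_f = 3; the second line has n_i = 3+2 = 5.
ΔE = 122.4 × (1/3² − 1/5²) = 8.704 eV.
λ = 1240 / 8.704 = 142 nm.

142 nm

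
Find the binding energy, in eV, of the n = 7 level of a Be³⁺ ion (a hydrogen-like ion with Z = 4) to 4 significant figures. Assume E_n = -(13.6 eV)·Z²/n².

4.441 eV

E_n = −13.6 Z²/n² = −217.6/n² eV for Z = 4.
E_7 = −217.6/49 = −4.441 eV, so ionization (to E = 0) requires 4.441 eV.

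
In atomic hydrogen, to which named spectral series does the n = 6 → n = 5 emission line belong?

Pfund

The series is set by the lower level: n_f = 5 is the Pfund series.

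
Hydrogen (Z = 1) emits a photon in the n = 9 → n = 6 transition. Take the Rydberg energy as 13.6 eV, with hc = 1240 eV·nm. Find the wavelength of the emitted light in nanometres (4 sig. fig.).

5908 nm

ΔE = 13.60 × (1/6² − 1/9²) = 13.60 × 0.01543 = 0.2099 eV.
λ = hc/ΔE = 1240 / 0.2099 = 5908 nm.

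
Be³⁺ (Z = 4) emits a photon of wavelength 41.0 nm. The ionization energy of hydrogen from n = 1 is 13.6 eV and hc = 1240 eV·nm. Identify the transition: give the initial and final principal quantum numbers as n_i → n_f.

n_i = 3, n_f = 2

The photon energy is ΔE = hc/λ = 1240 / 41.0 = 30.24 eV.
With Z = 4, ΔE = 217.6 × (1/n_f² − 1/n_i²), so 1/n_f² − 1/n_i² = 0.1390.
Trying n_f = 2 gives 1/n_i² = 0.1110, i.e. n_i ≈ 3; this pair matches.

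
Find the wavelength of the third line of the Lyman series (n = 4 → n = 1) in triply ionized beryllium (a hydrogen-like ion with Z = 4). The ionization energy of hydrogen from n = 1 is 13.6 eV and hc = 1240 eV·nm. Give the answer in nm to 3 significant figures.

6.08 nm

The Lyman series terminates on n_f = 1; the third line has n_i = 1+3 = 4.
ΔE = 217.6 × (1/1² − 1/4²) = 204.0 eV.
λ = 1240 / 204.0 = 6.08 nm.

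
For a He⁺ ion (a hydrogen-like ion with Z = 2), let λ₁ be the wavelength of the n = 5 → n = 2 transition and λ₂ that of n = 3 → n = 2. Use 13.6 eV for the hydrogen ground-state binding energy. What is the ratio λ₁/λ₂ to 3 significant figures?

0.661

λ ∝ 1/ΔE ∝ 1/(1/n_f² − 1/n_i²), and the Z² and hc factors cancel in the ratio.
λ₁/λ₂ = (1/2² − 1/3²)/(1/2² − 1/5²) = 0.1389/0.2100 = 0.661.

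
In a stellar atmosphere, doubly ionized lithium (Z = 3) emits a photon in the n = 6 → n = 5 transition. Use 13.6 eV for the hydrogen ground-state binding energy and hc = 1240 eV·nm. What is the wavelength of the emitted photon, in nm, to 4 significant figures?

828.9 nm

For Z = 3 the level energies scale as Z², so the effective Rydberg energy is 13.6 × 9 = 122.4 eV.
ΔE = 122.4 × (1/5² − 1/6²) = 122.4 × 0.01222 = 1.496 eV.
λ = hc/ΔE = 1240 / 1.496 = 828.9 nm.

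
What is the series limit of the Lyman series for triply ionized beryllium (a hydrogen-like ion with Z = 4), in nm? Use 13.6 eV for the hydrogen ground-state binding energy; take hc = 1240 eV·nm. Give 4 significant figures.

5.699 nm

The Lyman series has lower level n_f = 1; the series limit corresponds to n_i → ∞.
ΔE_max = 13.6 × 16 / 1² = 217.6 eV.
λ_min = 1240 / 217.6 = 5.699 nm.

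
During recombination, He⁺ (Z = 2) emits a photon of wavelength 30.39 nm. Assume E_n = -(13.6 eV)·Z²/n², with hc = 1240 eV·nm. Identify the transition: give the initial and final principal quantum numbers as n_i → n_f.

n_i = 2, n_f = 1

The photon energy is ΔE = hc/λ = 1240 / 30.39 = 40.80 eV.
With Z = 2, ΔE = 54.40 × (1/n_f² − 1/n_i²), so 1/n_f² − 1/n_i² = 0.7501.
Trying n_f = 1 gives 1/n_i² = 0.2499, i.e. n_i ≈ 2; this pair matches.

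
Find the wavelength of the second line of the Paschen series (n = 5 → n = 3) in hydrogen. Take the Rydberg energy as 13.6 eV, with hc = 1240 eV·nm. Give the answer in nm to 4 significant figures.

The Paschen series terminates on n_f = 3; the second line has n_i = 3+2 = 5.
ΔE = 13.60 × (1/3² − 1/5²) = 0.9671 eV.
λ = 1240 / 0.9671 = 1282 nm.

1282 nm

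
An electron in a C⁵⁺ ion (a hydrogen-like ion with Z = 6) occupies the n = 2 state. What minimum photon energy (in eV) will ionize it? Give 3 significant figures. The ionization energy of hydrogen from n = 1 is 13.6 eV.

E_n = −13.6 Z²/n² = −489.6/n² eV for Z = 6.
E_2 = −489.6/4 = −122 eV, so ionization (to E = 0) requires 122 eV.

122 eV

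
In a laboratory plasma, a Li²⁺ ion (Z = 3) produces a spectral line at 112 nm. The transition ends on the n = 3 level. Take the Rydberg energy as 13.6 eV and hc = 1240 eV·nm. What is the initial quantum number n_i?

n_i = 7

The photon energy is ΔE = hc/λ = 1240 / 112 = 11.07 eV.
With Z = 3, ΔE = 122.4 × (1/n_f² − 1/n_i²), so 1/n_f² − 1/n_i² = 0.09045.
With n_f = 3: 1/n_i² = 1/9 − 0.09045 = 0.02066, so n_i ≈ 6.96.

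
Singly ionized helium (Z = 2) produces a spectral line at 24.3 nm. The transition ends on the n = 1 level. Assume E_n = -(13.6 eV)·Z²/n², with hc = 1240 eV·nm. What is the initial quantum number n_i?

n_i = 4

The photon energy is ΔE = hc/λ = 1240 / 24.3 = 51.03 eV.
With Z = 2, ΔE = 54.40 × (1/n_f² − 1/n_i²), so 1/n_f² − 1/n_i² = 0.9380.
With n_f = 1: 1/n_i² = 1/1 − 0.9380 = 0.06197, so n_i ≈ 4.02.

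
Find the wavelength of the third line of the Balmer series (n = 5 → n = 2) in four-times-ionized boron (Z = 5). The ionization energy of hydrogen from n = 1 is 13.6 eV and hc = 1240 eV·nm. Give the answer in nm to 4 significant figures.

17.37 nm

The Balmer series terminates on n_f = 2; the third line has n_i = 2+3 = 5.
ΔE = 340.0 × (1/2² − 1/5²) = 71.40 eV.
λ = 1240 / 71.40 = 17.37 nm.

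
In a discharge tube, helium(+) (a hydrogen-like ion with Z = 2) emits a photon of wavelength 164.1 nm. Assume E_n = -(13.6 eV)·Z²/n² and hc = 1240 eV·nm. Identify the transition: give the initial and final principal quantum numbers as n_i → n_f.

The photon energy is ΔE = hc/λ = 1240 / 164.1 = 7.556 eV.
With Z = 2, ΔE = 54.40 × (1/n_f² − 1/n_i²), so 1/n_f² − 1/n_i² = 0.1389.
Trying n_f = 2 gives 1/n_i² = 0.1111, i.e. n_i ≈ 3; this pair matches.

n_i = 3, n_f = 2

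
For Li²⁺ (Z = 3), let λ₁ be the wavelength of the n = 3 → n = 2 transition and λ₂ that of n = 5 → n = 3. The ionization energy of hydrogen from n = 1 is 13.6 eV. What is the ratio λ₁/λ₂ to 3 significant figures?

λ ∝ 1/ΔE ∝ 1/(1/n_f² − 1/n_i²), and the Z² and hc factors cancel in the ratio.
λ₁/λ₂ = (1/3² − 1/5²)/(1/2² − 1/3²) = 0.07111/0.1389 = 0.512.

0.512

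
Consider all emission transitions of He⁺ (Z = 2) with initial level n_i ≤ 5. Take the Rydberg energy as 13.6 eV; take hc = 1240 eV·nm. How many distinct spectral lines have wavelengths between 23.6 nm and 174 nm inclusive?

7

Enumerate all n_i → n_f pairs with 1 ≤ n_f < n_i ≤ 5 and compute λ = 1240 / [13.6·4·(1/n_f² − 1/n_i²)].
Lines falling in [23.6, 174] nm: 5→1 (23.74 nm), 4→1 (24.31 nm), 3→1 (25.64 nm), 2→1 (30.39 nm), 5→2 (108.5 nm), 4→2 (121.6 nm), 3→2 (164.1 nm).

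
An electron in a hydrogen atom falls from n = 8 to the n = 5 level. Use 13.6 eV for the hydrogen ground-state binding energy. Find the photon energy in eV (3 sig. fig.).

0.332 eV

E_8 = −13.60/64 = −0.2125 eV and E_5 = −13.60/25 = −0.5440 eV.
The photon energy is |E_8 − E_5| = 0.332 eV.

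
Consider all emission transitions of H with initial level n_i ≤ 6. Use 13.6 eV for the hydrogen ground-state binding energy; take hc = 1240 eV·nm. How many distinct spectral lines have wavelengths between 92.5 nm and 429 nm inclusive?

6

Enumerate all n_i → n_f pairs with 1 ≤ n_f < n_i ≤ 6 and compute λ = 1240 / [13.6·1·(1/n_f² − 1/n_i²)].
Lines falling in [92.5, 429] nm: 6→1 (93.78 nm), 5→1 (94.98 nm), 4→1 (97.25 nm), 3→1 (102.6 nm), 2→1 (121.6 nm), 6→2 (410.3 nm).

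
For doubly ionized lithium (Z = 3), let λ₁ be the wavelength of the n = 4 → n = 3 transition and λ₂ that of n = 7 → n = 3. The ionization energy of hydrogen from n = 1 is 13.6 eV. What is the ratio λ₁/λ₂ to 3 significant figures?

1.87

λ ∝ 1/ΔE ∝ 1/(1/n_f² − 1/n_i²), and the Z² and hc factors cancel in the ratio.
λ₁/λ₂ = (1/3² − 1/7²)/(1/3² − 1/4²) = 0.09070/0.04861 = 1.87.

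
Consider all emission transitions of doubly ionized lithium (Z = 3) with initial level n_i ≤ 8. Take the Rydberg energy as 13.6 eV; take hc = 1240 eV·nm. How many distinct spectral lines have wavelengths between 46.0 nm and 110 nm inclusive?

4

Enumerate all n_i → n_f pairs with 1 ≤ n_f < n_i ≤ 8 and compute λ = 1240 / [13.6·9·(1/n_f² − 1/n_i²)].
Lines falling in [46.0, 110] nm: 5→2 (48.24 nm), 4→2 (54.03 nm), 3→2 (72.94 nm), 8→3 (106.1 nm).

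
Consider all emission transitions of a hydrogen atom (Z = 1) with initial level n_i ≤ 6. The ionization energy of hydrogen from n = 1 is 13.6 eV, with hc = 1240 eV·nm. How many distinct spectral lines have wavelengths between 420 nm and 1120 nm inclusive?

Enumerate all n_i → n_f pairs with 1 ≤ n_f < n_i ≤ 6 and compute λ = 1240 / [13.6·1·(1/n_f² − 1/n_i²)].
Lines falling in [420, 1120] nm: 5→2 (434.2 nm), 4→2 (486.3 nm), 3→2 (656.5 nm), 6→3 (1094 nm).

4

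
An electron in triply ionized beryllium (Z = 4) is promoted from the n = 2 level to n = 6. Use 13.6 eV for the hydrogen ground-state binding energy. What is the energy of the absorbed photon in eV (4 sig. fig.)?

The Bohr energies scale as Z², so for Z = 4: E_n = −217.6/n² eV.
E_6 = −217.6/36 = −6.044 eV and E_2 = −217.6/4 = −54.40 eV.
The photon energy is |E_6 − E_2| = 48.36 eV.

48.36 eV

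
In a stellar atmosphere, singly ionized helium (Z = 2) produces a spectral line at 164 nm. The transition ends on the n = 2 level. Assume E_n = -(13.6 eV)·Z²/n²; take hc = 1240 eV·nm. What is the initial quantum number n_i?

The photon energy is ΔE = hc/λ = 1240 / 164 = 7.561 eV.
With Z = 2, ΔE = 54.40 × (1/n_f² − 1/n_i²), so 1/n_f² − 1/n_i² = 0.1390.
With n_f = 2: 1/n_i² = 1/4 − 0.1390 = 0.1110, so n_i ≈ 3.00.

n_i = 3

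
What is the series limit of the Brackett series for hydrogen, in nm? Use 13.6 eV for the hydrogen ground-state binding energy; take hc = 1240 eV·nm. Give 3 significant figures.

The Brackett series has lower level n_f = 4; the series limit corresponds to n_i → ∞.
ΔE_max = 13.6 × 1 / 4² = 0.8500 eV.
λ_min = 1240 / 0.8500 = 1460 nm.

1460 nm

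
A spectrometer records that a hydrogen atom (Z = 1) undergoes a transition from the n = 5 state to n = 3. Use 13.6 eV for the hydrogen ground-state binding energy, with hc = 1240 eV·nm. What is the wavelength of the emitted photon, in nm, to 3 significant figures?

1280 nm

ΔE = 13.60 × (1/3² − 1/5²) = 13.60 × 0.07111 = 0.9671 eV.
λ = hc/ΔE = 1240 / 0.9671 = 1280 nm.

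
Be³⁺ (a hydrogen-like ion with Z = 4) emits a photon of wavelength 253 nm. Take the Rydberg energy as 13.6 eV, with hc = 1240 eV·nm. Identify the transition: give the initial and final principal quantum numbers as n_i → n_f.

The photon energy is ΔE = hc/λ = 1240 / 253 = 4.901 eV.
With Z = 4, ΔE = 217.6 × (1/n_f² − 1/n_i²), so 1/n_f² − 1/n_i² = 0.02252.
Trying n_f = 4 gives 1/n_i² = 0.03998, i.e. n_i ≈ 5; this pair matches.

n_i = 5, n_f = 4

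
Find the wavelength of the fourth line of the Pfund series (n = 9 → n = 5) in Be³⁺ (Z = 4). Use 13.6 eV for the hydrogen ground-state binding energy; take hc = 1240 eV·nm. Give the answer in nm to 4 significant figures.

206.1 nm

The Pfund series terminates on n_f = 5; the fourth line has n_i = 5+4 = 9.
ΔE = 217.6 × (1/5² − 1/9²) = 6.018 eV.
λ = 1240 / 6.018 = 206.1 nm.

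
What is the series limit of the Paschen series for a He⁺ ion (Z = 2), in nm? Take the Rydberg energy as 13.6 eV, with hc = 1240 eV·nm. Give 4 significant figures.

205.1 nm

The Paschen series has lower level n_f = 3; the series limit corresponds to n_i → ∞.
ΔE_max = 13.6 × 4 / 3² = 6.044 eV.
λ_min = 1240 / 6.044 = 205.1 nm.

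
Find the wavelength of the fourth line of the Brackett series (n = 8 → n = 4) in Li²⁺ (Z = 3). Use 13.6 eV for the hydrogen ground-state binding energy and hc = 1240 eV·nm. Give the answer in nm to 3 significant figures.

216 nm

The Brackett series terminates on n_f = 4; the fourth line has n_i = 4+4 = 8.
ΔE = 122.4 × (1/4² − 1/8²) = 5.738 eV.
λ = 1240 / 5.738 = 216 nm.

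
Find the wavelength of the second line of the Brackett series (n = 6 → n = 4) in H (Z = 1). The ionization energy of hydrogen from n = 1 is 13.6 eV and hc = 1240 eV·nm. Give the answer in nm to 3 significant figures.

2630 nm

The Brackett series terminates on n_f = 4; the second line has n_i = 4+2 = 6.
ΔE = 13.60 × (1/4² − 1/6²) = 0.4722 eV.
λ = 1240 / 0.4722 = 2630 nm.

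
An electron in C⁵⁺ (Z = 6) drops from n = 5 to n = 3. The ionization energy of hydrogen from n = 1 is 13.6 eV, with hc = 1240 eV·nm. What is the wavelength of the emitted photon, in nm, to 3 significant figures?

35.6 nm

For Z = 6 the level energies scale as Z², so the effective Rydberg energy is 13.6 × 36 = 489.6 eV.
ΔE = 489.6 × (1/3² − 1/5²) = 489.6 × 0.07111 = 34.82 eV.
λ = hc/ΔE = 1240 / 34.82 = 35.6 nm.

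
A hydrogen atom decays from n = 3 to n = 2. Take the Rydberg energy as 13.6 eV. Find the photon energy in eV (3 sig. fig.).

E_3 = −13.60/9 = −1.511 eV and E_2 = −13.60/4 = −3.400 eV.
The photon energy is |E_3 − E_2| = 1.89 eV.

1.89 eV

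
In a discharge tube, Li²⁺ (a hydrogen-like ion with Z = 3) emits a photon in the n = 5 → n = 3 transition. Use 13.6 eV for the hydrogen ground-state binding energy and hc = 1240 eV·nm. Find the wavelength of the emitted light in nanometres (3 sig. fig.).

142 nm

For Z = 3 the level energies scale as Z², so the effective Rydberg energy is 13.6 × 9 = 122.4 eV.
ΔE = 122.4 × (1/3² − 1/5²) = 122.4 × 0.07111 = 8.704 eV.
λ = hc/ΔE = 1240 / 8.704 = 142 nm.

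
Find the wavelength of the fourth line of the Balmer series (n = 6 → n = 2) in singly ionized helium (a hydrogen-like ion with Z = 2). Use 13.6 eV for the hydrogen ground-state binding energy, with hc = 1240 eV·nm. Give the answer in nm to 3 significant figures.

The Balmer series terminates on n_f = 2; the fourth line has n_i = 2+4 = 6.
ΔE = 54.40 × (1/2² − 1/6²) = 12.09 eV.
λ = 1240 / 12.09 = 103 nm.

103 nm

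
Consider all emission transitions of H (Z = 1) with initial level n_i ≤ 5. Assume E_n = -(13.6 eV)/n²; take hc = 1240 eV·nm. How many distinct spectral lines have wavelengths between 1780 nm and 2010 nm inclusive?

Enumerate all n_i → n_f pairs with 1 ≤ n_f < n_i ≤ 5 and compute λ = 1240 / [13.6·1·(1/n_f² − 1/n_i²)].
Lines falling in [1780, 2010] nm: 4→3 (1876 nm).

1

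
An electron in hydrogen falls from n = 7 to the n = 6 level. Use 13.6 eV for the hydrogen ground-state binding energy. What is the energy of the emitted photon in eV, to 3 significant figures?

E_7 = −13.60/49 = −0.2776 eV and E_6 = −13.60/36 = −0.3778 eV.
The photon energy is |E_7 − E_6| = 0.100 eV.

0.100 eV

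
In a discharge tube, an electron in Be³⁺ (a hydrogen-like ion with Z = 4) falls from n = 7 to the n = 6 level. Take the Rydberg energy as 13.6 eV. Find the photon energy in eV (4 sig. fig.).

The Bohr energies scale as Z², so for Z = 4: E_n = −217.6/n² eV.
E_7 = −217.6/49 = −4.441 eV and E_6 = −217.6/36 = −6.044 eV.
The photon energy is |E_7 − E_6| = 1.604 eV.

1.604 eV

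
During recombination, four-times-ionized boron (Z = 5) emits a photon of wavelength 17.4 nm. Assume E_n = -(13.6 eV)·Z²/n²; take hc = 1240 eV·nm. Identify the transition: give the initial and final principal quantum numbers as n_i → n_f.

The photon energy is ΔE = hc/λ = 1240 / 17.4 = 71.26 eV.
With Z = 5, ΔE = 340.0 × (1/n_f² − 1/n_i²), so 1/n_f² − 1/n_i² = 0.2096.
Trying n_f = 2 gives 1/n_i² = 0.04040, i.e. n_i ≈ 5; this pair matches.

n_i = 5, n_f = 2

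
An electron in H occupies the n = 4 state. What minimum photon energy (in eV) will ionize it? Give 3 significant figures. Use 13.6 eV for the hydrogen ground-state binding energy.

E_4 = −13.60/16 = −0.850 eV, so ionization (to E = 0) requires 0.850 eV.

0.850 eV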